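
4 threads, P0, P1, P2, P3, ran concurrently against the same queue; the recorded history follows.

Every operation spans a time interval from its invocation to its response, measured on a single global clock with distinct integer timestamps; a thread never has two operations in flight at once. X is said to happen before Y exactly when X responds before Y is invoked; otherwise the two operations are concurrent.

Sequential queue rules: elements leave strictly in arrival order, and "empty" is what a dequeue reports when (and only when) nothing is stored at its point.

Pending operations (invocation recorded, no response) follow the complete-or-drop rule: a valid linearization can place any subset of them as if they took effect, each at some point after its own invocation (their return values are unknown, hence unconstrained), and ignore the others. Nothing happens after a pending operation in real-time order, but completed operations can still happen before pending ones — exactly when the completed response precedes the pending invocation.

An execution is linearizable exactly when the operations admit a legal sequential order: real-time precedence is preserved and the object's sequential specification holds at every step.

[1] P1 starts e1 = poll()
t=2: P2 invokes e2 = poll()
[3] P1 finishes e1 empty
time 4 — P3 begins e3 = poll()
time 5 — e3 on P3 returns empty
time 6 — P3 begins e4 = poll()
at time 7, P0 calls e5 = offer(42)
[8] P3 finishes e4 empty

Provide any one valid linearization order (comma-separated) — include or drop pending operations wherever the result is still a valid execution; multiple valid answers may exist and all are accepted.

step 1: e1 poll() → empty — queue <>
step 2: e2 poll() (pending, included) — queue <>
step 3: e3 poll() → empty — queue <>
step 4: e4 poll() → empty — queue <>

e1, e2, e3, e4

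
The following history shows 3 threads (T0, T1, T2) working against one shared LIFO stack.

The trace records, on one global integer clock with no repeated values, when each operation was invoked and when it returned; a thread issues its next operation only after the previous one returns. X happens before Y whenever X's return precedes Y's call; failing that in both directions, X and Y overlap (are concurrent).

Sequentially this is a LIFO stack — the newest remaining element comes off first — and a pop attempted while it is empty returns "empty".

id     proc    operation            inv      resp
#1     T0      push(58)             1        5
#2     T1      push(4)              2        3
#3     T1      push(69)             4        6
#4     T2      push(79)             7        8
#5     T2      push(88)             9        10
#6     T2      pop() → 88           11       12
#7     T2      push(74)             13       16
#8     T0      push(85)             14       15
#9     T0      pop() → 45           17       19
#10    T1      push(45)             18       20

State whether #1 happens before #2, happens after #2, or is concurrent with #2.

#1 spans [1,5], #2 spans [2,3]
the intervals overlap in both directions

concurrent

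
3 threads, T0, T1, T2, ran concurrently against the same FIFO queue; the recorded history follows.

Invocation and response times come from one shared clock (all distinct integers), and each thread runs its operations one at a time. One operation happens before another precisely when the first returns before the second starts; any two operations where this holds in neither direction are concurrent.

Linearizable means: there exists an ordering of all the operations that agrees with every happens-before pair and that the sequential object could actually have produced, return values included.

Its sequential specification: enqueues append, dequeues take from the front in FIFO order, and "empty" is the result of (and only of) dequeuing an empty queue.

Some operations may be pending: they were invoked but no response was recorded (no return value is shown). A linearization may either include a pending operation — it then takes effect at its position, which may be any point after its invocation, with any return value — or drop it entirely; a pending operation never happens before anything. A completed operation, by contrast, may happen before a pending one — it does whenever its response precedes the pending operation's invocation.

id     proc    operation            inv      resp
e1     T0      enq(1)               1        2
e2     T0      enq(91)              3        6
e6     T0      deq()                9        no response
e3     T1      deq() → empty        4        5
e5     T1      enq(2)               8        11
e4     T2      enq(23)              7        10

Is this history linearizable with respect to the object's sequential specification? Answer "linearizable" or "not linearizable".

not linearizable

prefix check: 1..4 passes, 1..5 fails once e3's time-5 response joins
one real-time candidate order over the 2 completed operations — the FIFO queue replay rejects it
no escape via the 1 pending operation (e2): every completion choice fails
for example e1, e3 (pending dropped) fails at step 2: e3 deq() → empty is not legal there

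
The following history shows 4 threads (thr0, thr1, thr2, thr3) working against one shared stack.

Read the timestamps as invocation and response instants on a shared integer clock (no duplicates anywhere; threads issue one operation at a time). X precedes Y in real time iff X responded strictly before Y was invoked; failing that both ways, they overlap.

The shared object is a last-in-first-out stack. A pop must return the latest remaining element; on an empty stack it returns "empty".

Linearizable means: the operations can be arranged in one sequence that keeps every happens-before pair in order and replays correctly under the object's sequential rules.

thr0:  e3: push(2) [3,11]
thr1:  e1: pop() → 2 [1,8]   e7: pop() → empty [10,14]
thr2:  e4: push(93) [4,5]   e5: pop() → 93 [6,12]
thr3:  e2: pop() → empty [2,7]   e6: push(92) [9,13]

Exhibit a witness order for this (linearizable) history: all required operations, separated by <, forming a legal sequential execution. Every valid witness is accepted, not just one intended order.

e2 < e3 < e1 < e4 < e5 < e7 < e6

after step 1 (e2 pop() → empty): stack <>
after step 2 (e3 push(2)): stack <2>
after step 3 (e1 pop() → 2): stack <>
after step 4 (e4 push(93)): stack <93>
after step 5 (e5 pop() → 93): stack <>
after step 6 (e7 pop() → empty): stack <>
after step 7 (e6 push(92)): stack <92>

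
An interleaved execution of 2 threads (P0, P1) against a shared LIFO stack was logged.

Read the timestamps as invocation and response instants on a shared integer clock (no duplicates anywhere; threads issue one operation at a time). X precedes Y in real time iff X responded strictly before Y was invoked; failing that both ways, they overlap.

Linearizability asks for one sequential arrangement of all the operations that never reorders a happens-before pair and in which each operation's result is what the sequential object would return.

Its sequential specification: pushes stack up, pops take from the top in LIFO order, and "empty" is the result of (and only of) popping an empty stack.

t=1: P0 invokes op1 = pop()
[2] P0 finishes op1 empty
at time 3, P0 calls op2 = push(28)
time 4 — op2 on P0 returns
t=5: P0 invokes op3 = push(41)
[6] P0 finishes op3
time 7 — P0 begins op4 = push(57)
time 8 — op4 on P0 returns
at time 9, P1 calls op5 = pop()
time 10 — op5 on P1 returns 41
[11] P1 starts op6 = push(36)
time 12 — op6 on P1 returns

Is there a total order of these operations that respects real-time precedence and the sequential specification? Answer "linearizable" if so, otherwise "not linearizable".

not linearizable

the violation lands at event 10, op5's response at time 10: events 1..9 linearize, events 1..10 do not
exhaustive check: the 5 completed LIFO stack ops admit one real-time order; illegal
e.g. op1, op2, op3, op4, op5: illegal at step 5, since op5 pop() → 41 cannot apply there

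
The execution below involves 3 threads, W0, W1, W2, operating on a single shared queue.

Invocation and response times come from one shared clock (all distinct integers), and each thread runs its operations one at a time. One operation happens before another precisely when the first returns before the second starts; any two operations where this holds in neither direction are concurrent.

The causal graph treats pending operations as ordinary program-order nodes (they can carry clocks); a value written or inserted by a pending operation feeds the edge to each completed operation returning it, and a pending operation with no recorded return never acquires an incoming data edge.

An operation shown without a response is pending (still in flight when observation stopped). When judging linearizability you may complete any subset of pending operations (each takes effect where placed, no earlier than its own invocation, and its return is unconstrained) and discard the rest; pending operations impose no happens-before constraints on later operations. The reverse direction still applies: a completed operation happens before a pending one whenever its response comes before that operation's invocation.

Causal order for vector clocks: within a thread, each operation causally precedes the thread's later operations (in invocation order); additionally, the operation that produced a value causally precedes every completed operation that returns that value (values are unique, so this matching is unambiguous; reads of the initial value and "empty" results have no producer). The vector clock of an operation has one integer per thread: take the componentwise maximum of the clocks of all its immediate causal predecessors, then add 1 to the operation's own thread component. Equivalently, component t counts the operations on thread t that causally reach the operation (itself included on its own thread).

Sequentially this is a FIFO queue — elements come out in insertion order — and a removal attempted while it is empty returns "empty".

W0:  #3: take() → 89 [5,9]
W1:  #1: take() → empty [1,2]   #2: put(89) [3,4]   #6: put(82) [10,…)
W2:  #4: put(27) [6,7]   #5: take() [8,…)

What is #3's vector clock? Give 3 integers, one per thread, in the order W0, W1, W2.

root op #4, invoked 6: fresh clock plus W2's own tick → (0, 0, 1)
root op #1, invoked 1: fresh clock plus W1's own tick → (0, 1, 0)
invoked at 8, #5 merges VC(#4)=(0, 0, 1) and bumps W2's slot → (0, 0, 2)
invoked at 3, #2 merges VC(#1)=(0, 1, 0) and bumps W1's slot → (0, 2, 0)
invoked at 10, #6 merges VC(#2)=(0, 2, 0) and bumps W1's slot → (0, 3, 0)
invoked at 5, #3 merges VC(#2)=(0, 2, 0) and bumps W0's slot → (1, 2, 0)
target: VC(#3) = (1, 2, 0)

(1, 2, 0)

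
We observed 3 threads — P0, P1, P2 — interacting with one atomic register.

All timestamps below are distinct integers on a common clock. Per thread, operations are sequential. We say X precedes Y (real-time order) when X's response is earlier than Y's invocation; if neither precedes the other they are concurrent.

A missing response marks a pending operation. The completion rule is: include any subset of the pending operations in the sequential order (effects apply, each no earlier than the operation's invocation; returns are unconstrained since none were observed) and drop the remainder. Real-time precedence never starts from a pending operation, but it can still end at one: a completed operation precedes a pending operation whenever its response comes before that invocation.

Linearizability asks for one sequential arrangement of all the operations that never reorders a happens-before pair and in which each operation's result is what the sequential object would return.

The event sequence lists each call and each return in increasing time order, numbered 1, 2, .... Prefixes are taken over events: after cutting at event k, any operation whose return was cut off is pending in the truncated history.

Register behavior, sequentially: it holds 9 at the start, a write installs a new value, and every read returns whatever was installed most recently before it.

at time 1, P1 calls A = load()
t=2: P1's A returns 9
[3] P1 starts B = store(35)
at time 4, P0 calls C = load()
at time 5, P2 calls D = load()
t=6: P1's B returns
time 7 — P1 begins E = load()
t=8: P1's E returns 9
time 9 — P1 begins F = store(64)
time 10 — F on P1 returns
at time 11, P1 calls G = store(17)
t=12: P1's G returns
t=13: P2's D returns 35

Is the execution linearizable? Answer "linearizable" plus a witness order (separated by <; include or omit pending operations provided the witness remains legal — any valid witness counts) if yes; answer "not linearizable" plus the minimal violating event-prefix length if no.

prefix check: 1..7 passes, 1..8 fails once E's time-8 response joins
exhaustive check: the 3 completed atomic register ops admit one real-time order; illegal
no escape via the 2 pending operations (C, D): every completion choice fails
one such order, A, B, E (pending dropped), breaks at step 3 where E load() → 9 is illegal

not linearizable — minimal violating prefix: 8 events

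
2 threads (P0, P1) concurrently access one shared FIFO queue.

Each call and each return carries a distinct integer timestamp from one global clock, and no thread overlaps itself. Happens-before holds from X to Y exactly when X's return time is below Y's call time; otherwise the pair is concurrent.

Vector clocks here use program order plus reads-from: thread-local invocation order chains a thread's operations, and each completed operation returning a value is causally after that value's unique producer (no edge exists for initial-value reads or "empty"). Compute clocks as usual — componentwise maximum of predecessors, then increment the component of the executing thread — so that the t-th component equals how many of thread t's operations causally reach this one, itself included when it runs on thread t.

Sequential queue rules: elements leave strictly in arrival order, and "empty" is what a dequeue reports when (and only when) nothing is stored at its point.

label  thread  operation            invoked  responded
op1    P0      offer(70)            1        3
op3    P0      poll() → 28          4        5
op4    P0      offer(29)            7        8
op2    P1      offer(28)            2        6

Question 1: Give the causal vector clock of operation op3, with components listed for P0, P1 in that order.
(2, 1)

VC(op2, invoked at 2): no causal predecessors; +1 on P1 → (0, 1)
VC(op1, invoked at 1): no causal predecessors; +1 on P0 → (1, 0)
op3, invoked 4, takes VC(op1)=(1, 0), VC(op2)=(0, 1) under max, adds 1 for P0 → (2, 1)
op4, invoked 7, takes VC(op3)=(2, 1) under max, adds 1 for P0 → (3, 1)
target: VC(op3) = (2, 1)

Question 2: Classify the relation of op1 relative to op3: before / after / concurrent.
before

op1 spans [1,3], op3 spans [4,5]
resp(op1)=3 < inv(op3)=4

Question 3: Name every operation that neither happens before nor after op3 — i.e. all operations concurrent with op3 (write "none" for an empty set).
op2

concurrent with op3 ([4,5]): every op whose interval crosses 4..5
op1 [1,3]: before
op2 [2,6]: concurrent
op4 [7,8]: after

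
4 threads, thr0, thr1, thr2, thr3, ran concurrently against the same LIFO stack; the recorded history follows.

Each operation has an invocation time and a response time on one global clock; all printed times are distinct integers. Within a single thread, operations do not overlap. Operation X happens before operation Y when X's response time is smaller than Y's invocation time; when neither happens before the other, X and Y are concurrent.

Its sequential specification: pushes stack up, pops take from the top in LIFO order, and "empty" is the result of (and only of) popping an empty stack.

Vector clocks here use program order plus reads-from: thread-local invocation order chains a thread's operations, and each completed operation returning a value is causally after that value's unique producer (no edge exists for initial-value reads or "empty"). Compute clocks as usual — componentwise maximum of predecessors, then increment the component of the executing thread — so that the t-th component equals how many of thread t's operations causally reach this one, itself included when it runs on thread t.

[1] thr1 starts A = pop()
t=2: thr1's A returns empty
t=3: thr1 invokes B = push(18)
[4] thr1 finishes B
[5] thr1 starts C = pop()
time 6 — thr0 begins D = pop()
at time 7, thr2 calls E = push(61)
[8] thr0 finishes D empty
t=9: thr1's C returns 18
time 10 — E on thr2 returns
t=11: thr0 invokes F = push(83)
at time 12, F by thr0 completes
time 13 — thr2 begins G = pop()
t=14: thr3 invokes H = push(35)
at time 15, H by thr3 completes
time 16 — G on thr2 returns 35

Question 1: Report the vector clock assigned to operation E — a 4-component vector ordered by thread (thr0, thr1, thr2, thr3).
root op H, invoked 14: fresh clock plus thr3's own tick → (0, 0, 0, 1)
root op E, invoked 7: fresh clock plus thr2's own tick → (0, 0, 1, 0)
root op A, invoked 1: fresh clock plus thr1's own tick → (0, 1, 0, 0)
root op D, invoked 6: fresh clock plus thr0's own tick → (1, 0, 0, 0)
B (invocation 3): componentwise max over VC(A)=(0, 1, 0, 0), +1 at thr1, giving (0, 2, 0, 0)
F (invocation 11): componentwise max over VC(D)=(1, 0, 0, 0), +1 at thr0, giving (2, 0, 0, 0)
G (invocation 13): componentwise max over VC(E)=(0, 0, 1, 0), VC(H)=(0, 0, 0, 1), +1 at thr2, giving (0, 0, 2, 1)
C (invocation 5): componentwise max over VC(B)=(0, 2, 0, 0), +1 at thr1, giving (0, 3, 0, 0)
target: VC(E) = (0, 0, 1, 0)

(0, 0, 1, 0)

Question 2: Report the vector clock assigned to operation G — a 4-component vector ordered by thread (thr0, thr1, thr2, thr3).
VC(H, invoked at 14): no causal predecessors; +1 on thr3 → (0, 0, 0, 1)
VC(E, invoked at 7): no causal predecessors; +1 on thr2 → (0, 0, 1, 0)
VC(A, invoked at 1): no causal predecessors; +1 on thr1 → (0, 1, 0, 0)
VC(D, invoked at 6): no causal predecessors; +1 on thr0 → (1, 0, 0, 0)
invoked at 3, B merges VC(A)=(0, 1, 0, 0) and bumps thr1's slot → (0, 2, 0, 0)
invoked at 11, F merges VC(D)=(1, 0, 0, 0) and bumps thr0's slot → (2, 0, 0, 0)
invoked at 13, G merges VC(E)=(0, 0, 1, 0), VC(H)=(0, 0, 0, 1) and bumps thr2's slot → (0, 0, 2, 1)
invoked at 5, C merges VC(B)=(0, 2, 0, 0) and bumps thr1's slot → (0, 3, 0, 0)
target: VC(G) = (0, 0, 2, 1)

(0, 0, 2, 1)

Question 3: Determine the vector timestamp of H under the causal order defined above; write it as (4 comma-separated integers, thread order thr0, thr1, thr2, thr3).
H (invocation 14): nothing precedes it; thr3's component alone gives (0, 0, 0, 1)
E (invocation 7): nothing precedes it; thr2's component alone gives (0, 0, 1, 0)
A (invocation 1): nothing precedes it; thr1's component alone gives (0, 1, 0, 0)
D (invocation 6): nothing precedes it; thr0's component alone gives (1, 0, 0, 0)
B, invoked 3, takes VC(A)=(0, 1, 0, 0) under max, adds 1 for thr1 → (0, 2, 0, 0)
F, invoked 11, takes VC(D)=(1, 0, 0, 0) under max, adds 1 for thr0 → (2, 0, 0, 0)
G, invoked 13, takes VC(E)=(0, 0, 1, 0), VC(H)=(0, 0, 0, 1) under max, adds 1 for thr2 → (0, 0, 2, 1)
C, invoked 5, takes VC(B)=(0, 2, 0, 0) under max, adds 1 for thr1 → (0, 3, 0, 0)
target: VC(H) = (0, 0, 0, 1)

(0, 0, 0, 1)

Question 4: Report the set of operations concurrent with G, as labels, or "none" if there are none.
G spans [13,16]: anything still running between times 13 and 16 counts as concurrent
A [1,2]: before
B [3,4]: before
C [5,9]: before
D [6,8]: before
E [7,10]: before
F [11,12]: before
H [14,15]: concurrent

H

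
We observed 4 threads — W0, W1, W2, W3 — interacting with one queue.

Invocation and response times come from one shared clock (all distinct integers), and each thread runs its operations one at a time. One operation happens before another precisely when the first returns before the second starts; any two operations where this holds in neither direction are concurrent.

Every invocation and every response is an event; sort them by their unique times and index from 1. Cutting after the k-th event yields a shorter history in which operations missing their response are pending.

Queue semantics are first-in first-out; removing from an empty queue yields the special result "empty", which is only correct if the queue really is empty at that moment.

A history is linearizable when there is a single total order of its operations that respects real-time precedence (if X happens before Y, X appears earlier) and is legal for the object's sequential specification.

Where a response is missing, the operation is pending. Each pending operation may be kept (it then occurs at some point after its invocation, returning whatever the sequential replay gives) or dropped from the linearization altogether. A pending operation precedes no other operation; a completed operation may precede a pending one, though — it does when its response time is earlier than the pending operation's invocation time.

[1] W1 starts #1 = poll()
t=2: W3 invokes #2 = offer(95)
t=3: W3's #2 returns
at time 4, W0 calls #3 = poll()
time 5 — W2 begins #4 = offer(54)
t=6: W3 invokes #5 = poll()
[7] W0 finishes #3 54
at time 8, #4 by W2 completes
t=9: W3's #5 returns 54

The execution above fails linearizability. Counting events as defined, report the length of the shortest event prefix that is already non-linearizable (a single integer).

9

events 1..8 are linearizable, e.g. via #1, #2, #4, #5, #3:
step 1: #1 poll() (pending, included) — queue <>
step 2: #2 offer(95) — queue <95>
step 3: #4 offer(54) — queue <95,54>
step 4: #5 poll() (pending, included) — queue <54>
step 5: #3 poll() → 54 — queue <>
include event 9 — #5 responding at 9 — and every candidate order breaks
including or dropping the 1 pending operation (#1) in any combination fails
one such order, #2, #3, #4, #5 (pending dropped), breaks at step 2 where #3 poll() → 54 is illegal
one such order, #2, #3, #5, #4 (pending dropped), breaks at step 2 where #3 poll() → 54 is illegal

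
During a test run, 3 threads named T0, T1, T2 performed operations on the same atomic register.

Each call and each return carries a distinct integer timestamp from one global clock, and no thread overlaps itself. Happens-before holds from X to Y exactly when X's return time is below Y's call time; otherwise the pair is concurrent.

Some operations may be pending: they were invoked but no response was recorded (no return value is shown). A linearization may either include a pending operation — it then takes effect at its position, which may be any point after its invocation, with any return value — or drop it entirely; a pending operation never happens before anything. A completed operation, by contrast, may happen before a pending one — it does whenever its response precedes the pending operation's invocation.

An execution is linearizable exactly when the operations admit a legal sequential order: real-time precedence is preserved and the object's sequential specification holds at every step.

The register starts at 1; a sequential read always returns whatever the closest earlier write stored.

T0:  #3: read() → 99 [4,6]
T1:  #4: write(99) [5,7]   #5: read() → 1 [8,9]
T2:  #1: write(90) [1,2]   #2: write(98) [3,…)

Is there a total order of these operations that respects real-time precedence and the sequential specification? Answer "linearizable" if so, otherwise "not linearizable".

prefix check: 1..8 passes, 1..9 fails once #5's time-9 response joins
2 orders of the 4 completed atomic register ops respect real time; none is legal
include/drop combinations of the 1 pending operation (#2) were all tried; none helps
one such order, #1, #3, #4, #5 (pending dropped), breaks at step 2 where #3 read() → 99 is illegal
one such order, #1, #4, #3, #5 (pending dropped), breaks at step 4 where #5 read() → 1 is illegal

not linearizable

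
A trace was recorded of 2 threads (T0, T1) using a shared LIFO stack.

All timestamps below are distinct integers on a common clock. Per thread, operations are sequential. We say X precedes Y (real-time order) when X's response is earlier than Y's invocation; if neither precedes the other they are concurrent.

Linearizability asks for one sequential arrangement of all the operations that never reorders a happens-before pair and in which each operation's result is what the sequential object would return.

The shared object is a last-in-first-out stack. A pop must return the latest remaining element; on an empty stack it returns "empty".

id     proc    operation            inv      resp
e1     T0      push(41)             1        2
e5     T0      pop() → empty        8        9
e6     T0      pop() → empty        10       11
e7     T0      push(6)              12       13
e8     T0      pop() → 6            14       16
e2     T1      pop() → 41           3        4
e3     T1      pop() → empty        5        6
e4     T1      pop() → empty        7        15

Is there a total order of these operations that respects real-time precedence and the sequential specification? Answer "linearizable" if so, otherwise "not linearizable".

witness order: e1, e2, e3, e4, e5, e6, e7, e8
step 1: e1 push(41) — stack <41>
step 2: e2 pop() → 41 — stack <>
step 3: e3 pop() → empty — stack <>
step 4: e4 pop() → empty — stack <>
step 5: e5 pop() → empty — stack <>
step 6: e6 pop() → empty — stack <>
step 7: e7 push(6) — stack <6>
step 8: e8 pop() → 6 — stack <>

linearizable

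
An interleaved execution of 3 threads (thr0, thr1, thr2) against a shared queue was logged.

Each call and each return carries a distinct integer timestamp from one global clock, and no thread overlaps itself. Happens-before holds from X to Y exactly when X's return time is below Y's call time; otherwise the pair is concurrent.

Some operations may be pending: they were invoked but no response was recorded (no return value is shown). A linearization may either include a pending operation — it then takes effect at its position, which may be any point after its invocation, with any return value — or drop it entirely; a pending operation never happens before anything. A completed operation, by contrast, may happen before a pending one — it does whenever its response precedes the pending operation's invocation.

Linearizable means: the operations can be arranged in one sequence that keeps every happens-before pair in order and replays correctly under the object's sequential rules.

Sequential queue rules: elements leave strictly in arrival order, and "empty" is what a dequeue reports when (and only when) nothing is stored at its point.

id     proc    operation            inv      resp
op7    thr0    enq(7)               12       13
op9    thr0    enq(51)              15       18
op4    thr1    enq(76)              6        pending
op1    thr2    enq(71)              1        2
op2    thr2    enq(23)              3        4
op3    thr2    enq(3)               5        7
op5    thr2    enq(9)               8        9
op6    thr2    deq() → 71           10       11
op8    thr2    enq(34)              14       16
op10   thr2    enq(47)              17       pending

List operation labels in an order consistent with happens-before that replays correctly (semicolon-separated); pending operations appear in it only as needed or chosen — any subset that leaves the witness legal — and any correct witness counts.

step 1: op1 enq(71) — queue <71>
step 2: op2 enq(23) — queue <71,23>
step 3: op3 enq(3) — queue <71,23,3>
step 4: op4 enq(76) (pending, included) — queue <71,23,3,76>
step 5: op5 enq(9) — queue <71,23,3,76,9>
step 6: op6 deq() → 71 — queue <23,3,76,9>
step 7: op7 enq(7) — queue <23,3,76,9,7>
step 8: op8 enq(34) — queue <23,3,76,9,7,34>
step 9: op9 enq(51) — queue <23,3,76,9,7,34,51>

op1; op2; op3; op4; op5; op6; op7; op8; op9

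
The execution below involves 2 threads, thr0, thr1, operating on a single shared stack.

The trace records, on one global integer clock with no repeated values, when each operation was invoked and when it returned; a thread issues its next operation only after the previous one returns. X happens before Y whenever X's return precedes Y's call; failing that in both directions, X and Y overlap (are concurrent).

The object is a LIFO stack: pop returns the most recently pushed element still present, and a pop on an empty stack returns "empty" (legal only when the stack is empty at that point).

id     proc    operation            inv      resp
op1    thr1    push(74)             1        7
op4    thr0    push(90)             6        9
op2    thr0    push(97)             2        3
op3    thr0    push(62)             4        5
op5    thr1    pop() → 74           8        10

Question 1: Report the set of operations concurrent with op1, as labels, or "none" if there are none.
Answer: op2, op3, op4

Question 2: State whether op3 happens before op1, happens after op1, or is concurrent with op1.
Answer: concurrent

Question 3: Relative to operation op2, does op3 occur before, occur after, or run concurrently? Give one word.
Answer: after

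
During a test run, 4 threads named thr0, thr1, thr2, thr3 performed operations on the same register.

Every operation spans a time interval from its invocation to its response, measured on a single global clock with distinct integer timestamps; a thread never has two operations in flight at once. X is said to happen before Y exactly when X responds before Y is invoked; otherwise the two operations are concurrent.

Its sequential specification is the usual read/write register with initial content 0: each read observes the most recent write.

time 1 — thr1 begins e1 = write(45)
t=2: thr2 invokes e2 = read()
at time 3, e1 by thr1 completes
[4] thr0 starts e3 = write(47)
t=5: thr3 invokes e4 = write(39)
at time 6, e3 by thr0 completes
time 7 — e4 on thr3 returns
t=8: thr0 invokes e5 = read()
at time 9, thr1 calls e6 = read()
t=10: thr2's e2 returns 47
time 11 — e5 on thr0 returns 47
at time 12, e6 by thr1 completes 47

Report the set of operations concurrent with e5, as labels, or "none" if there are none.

concurrent with e5 ([8,11]): every op whose interval crosses 8..11
e1 [1,3]: before
e2 [2,10]: concurrent
e3 [4,6]: before
e4 [5,7]: before
e6 [9,12]: concurrent

e2, e6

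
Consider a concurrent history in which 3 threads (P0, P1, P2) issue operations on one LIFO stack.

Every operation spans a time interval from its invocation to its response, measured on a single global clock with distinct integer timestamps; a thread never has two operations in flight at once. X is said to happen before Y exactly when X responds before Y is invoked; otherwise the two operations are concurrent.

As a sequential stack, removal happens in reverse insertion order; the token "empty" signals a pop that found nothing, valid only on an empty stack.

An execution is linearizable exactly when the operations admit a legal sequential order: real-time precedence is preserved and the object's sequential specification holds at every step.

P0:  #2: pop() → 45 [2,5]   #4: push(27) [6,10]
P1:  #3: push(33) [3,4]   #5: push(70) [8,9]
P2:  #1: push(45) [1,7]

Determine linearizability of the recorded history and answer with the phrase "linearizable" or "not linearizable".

linearizable

witness order: #1, #2, #3, #4, #5
after step 1 (#1 push(45)): stack <45>
after step 2 (#2 pop() → 45): stack <>
after step 3 (#3 push(33)): stack <33>
after step 4 (#4 push(27)): stack <33,27>
after step 5 (#5 push(70)): stack <33,27,70>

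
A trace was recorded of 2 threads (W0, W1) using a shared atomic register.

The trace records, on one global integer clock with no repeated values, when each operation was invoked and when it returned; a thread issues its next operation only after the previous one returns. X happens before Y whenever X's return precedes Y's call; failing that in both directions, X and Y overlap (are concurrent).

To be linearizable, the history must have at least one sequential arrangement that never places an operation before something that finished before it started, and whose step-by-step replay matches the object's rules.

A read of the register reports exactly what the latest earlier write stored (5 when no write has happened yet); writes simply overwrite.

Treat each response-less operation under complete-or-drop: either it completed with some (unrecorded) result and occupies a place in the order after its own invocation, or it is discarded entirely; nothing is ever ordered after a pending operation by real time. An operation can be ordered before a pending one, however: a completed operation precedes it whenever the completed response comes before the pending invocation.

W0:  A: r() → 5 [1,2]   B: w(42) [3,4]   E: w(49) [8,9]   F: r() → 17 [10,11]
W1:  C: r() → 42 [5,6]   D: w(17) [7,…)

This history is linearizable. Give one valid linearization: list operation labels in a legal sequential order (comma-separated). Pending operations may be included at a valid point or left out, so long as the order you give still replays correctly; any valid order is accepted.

1. A r() → 5, leaving value 5
2. B w(42), leaving value 42
3. C r() → 42, leaving value 42
4. E w(49), leaving value 49
5. D w(17) (pending, included), leaving value 17
6. F r() → 17, leaving value 17

A, B, C, E, D, F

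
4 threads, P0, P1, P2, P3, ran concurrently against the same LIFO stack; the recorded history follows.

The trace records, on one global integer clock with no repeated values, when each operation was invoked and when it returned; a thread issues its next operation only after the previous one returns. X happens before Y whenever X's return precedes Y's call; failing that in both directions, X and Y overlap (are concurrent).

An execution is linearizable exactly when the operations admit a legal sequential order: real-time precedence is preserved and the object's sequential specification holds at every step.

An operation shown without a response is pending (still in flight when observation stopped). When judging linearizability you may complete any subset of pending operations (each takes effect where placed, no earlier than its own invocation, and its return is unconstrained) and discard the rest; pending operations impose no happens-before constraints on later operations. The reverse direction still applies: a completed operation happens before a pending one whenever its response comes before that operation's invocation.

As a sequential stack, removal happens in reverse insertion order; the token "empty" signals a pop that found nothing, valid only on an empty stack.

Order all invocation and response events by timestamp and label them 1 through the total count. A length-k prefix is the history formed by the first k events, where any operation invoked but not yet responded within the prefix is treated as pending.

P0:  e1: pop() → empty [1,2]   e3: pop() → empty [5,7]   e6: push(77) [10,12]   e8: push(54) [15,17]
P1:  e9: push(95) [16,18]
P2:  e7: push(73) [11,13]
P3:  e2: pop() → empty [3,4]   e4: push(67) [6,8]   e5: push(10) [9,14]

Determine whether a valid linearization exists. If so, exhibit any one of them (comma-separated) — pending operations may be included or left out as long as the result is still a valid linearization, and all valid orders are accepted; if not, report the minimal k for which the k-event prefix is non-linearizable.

linearizable — witness: e1, e2, e3, e4, e5, e6, e7, e8, e9

1. e1 pop() → empty, leaving stack <>
2. e2 pop() → empty, leaving stack <>
3. e3 pop() → empty, leaving stack <>
4. e4 push(67), leaving stack <67>
5. e5 push(10), leaving stack <67,10>
6. e6 push(77), leaving stack <67,10,77>
7. e7 push(73), leaving stack <67,10,77,73>
8. e8 push(54), leaving stack <67,10,77,73,54>
9. e9 push(95), leaving stack <67,10,77,73,54,95>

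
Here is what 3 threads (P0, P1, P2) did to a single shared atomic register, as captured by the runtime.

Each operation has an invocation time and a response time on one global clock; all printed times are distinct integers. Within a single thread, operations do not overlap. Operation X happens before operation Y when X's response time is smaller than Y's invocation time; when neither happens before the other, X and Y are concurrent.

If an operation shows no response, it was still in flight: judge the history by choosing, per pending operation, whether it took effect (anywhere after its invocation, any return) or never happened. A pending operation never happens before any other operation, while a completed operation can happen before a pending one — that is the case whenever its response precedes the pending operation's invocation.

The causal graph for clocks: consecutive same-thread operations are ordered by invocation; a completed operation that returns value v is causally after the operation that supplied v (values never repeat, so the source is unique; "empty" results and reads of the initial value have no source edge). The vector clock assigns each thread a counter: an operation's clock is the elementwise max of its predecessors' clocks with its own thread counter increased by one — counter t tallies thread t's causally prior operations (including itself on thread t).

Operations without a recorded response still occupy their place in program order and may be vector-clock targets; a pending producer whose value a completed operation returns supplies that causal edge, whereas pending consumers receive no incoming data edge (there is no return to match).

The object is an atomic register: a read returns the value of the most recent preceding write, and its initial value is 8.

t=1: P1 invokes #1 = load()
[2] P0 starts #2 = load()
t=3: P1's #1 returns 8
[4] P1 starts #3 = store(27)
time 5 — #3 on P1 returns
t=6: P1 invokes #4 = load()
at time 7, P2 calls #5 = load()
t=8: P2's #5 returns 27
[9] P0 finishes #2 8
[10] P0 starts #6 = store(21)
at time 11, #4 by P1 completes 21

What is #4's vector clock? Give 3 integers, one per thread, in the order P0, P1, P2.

(2, 3, 0)

VC(#1, invoked at 1): no causal predecessors; +1 on P1 → (0, 1, 0)
VC(#2, invoked at 2): no causal predecessors; +1 on P0 → (1, 0, 0)
#3 (invocation 4): componentwise max over VC(#1)=(0, 1, 0), +1 at P1, giving (0, 2, 0)
#6 (invocation 10): componentwise max over VC(#2)=(1, 0, 0), +1 at P0, giving (2, 0, 0)
#5 (invocation 7): componentwise max over VC(#3)=(0, 2, 0), +1 at P2, giving (0, 2, 1)
#4 (invocation 6): componentwise max over VC(#3)=(0, 2, 0), VC(#6)=(2, 0, 0), +1 at P1, giving (2, 3, 0)
target: VC(#4) = (2, 3, 0)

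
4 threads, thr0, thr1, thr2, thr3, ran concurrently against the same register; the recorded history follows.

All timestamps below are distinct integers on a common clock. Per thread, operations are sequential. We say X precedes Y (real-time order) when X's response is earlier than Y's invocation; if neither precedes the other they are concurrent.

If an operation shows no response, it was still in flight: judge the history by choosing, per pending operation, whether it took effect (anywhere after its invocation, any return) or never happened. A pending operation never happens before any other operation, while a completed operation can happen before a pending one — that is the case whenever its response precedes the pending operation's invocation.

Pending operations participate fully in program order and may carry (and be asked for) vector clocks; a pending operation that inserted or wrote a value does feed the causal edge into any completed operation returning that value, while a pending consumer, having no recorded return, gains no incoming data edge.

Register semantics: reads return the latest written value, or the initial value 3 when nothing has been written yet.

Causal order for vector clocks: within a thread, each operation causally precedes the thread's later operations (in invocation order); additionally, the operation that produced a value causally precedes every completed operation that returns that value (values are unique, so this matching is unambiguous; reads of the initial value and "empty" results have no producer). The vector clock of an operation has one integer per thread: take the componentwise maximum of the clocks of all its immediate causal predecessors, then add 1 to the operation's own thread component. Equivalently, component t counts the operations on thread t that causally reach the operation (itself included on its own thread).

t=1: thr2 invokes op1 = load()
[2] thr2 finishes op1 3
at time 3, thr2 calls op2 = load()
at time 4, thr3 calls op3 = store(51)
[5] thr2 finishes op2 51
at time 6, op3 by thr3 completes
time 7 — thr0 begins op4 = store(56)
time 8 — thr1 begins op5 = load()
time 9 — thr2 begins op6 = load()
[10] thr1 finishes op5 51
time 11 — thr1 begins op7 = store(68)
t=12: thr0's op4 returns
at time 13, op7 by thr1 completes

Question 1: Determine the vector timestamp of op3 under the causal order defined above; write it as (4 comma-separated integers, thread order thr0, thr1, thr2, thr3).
Answer: (0, 0, 0, 1)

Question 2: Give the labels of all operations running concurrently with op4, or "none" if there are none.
Answer: op5, op6, op7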